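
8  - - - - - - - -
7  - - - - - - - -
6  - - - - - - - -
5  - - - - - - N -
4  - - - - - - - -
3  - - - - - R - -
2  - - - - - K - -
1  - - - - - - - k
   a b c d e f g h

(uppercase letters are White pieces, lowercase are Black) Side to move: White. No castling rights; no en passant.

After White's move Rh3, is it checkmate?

After Rh3: black king on h1; in check: yes, from the white rook on h3.
King squares — g1: attacked by Kf2; g2: attacked by Kf2; h2: attacked by Rh3.
Black has no legal moves → checkmate.

yes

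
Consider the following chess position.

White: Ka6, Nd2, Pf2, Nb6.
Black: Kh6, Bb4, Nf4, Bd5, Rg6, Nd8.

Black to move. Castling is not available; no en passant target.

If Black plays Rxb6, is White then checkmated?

After Rxb6: white king on a6; in check: yes, from the black rook on b6.
White has 2 legal replies: Ka7, Kxb6.
In check but a legal move exists → not checkmate.

no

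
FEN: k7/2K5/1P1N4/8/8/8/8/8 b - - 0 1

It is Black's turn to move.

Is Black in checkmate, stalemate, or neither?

stalemate

Black to move; black king on a8.
In check: no.
King squares — a7: attacked by Pb6; b7: attacked by Nd6; b8: attacked by Kc7.
Legal moves for Black: none.
Not in check and no legal moves → stalemate.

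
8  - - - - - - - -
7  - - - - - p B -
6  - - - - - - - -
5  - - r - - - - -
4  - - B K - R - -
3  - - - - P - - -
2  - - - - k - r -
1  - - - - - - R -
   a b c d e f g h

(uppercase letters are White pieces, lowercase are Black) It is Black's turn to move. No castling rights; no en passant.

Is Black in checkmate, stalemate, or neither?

Black to move; black king on e2.
In check: yes, from the white bishop on c4.
Legal moves for Black: Kd2, Rxc4+.
Black is in check but has 2 legal moves → neither.

neither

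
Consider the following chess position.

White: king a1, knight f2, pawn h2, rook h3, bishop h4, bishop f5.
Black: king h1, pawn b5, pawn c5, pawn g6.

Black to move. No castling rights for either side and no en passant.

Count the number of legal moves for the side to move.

Black to move; king on h1.
In check: yes, from the white knight on f2.
Legal moves: Kg2, Kg1.
Count: 2.

2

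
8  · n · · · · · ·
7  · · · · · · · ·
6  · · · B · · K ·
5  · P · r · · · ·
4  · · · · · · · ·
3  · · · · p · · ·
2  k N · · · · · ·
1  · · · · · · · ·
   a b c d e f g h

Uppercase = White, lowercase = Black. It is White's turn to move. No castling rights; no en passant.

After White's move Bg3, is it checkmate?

After Bg3: black king on a2; in check: no.
Black is not in check, so this cannot be checkmate.

no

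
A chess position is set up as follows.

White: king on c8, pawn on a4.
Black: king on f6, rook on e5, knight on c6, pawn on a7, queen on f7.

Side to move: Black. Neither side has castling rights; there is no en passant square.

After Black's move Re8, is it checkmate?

yes

After Re8: white king on c8; in check: yes, from the black rook on e8.
King squares — b7: attacked by Qf7; c7: attacked by Qf7; d7: attacked by Qf7; b8: attacked by Nc6; d8: attacked by Nc6.
White has no legal moves → checkmate.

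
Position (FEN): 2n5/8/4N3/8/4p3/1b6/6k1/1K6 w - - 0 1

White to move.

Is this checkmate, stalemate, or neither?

neither

White to move; white king on b1.
In check: no.
Legal moves for White: Nf8, Nd8, Ng7, Nc7, Ng5, Nc5, Nf4+, Nd4, Kb2, Kc1, Ka1.
White has 11 legal moves and is not in check → neither.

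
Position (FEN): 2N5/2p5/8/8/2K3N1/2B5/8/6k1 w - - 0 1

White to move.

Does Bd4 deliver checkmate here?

no

After Bd4: black king on g1; in check: yes, from the white bishop on d4.
Black has 3 legal replies: Kg2, Kh1, Kf1.
In check but a legal move exists → not checkmate.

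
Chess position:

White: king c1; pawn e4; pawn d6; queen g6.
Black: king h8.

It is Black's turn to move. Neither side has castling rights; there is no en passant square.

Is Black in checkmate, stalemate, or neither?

Black to move; black king on h8.
In check: no.
King squares — g7: attacked by Qg6; h7: attacked by Qg6; g8: attacked by Qg6.
Legal moves for Black: none.
Not in check and no legal moves → stalemate.

stalemate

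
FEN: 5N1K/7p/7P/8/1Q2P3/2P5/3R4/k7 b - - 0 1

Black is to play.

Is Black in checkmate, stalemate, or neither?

stalemate

Black to move; black king on a1.
In check: no.
King squares — b1: attacked by Qb4; a2: attacked by Rd2; b2: attacked by Rd2.
Legal moves for Black: none.
Not in check and no legal moves → stalemate.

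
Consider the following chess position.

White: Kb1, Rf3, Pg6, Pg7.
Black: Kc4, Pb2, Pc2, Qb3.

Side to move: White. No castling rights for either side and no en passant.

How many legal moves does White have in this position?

0

White to move; king on b1.
In check: yes, from the black pawn on c2.
Legal moves: none.
Count: 0.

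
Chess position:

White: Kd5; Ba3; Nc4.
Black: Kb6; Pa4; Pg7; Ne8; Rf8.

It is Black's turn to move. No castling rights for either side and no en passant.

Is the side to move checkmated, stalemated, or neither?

neither

Black to move; black king on b6.
In check: yes, from the white knight on c4.
King squares — a5: attacked by Nc4; b5: available; c5: attacked by Ba3; a6: available; c6: attacked by Kd5; a7: available; b7: available; c7: available.
Legal moves for Black: Kc7, Kb7, Ka7, Ka6, Kb5.
Black is in check but has 5 legal moves → neither.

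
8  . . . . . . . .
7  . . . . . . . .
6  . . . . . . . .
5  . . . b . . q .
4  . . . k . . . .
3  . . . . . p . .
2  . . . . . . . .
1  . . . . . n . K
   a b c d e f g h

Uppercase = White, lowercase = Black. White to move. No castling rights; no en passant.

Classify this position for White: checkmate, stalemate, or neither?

stalemate

White to move; white king on h1.
In check: no.
King squares — g1: attacked by Qg5; g2: attacked by Pf3; h2: attacked by Nf1.
Legal moves for White: none.
Not in check and no legal moves → stalemate.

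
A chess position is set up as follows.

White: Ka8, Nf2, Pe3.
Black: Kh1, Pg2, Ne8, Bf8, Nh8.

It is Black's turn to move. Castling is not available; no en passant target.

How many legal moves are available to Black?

2

Black to move; king on h1.
In check: yes, from the white knight on f2.
Legal moves: Kh2, Kg1.
Count: 2.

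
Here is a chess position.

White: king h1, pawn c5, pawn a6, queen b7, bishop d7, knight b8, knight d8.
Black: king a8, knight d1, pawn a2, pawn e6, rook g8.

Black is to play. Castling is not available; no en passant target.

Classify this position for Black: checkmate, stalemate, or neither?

checkmate

Black to move; black king on a8.
In check: yes, from the white queen on b7.
King squares — a7: attacked by Qb7; b7: attacked by Pa6; b8: attacked by Qb7.
Legal moves for Black: none.
In check with no legal moves → checkmate.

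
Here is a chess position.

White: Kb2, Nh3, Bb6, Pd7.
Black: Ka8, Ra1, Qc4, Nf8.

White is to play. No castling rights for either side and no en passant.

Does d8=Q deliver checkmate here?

After d8=Q: black king on a8; in check: yes, from the white queen on d8.
Black has 2 legal replies: Kb7, Qc8.
In check but a legal move exists → not checkmate.

no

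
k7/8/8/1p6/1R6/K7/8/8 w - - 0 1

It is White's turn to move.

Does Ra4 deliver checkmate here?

After Ra4: black king on a8; in check: yes, from the white rook on a4.
Black has 3 legal replies: Kb8, Kb7, bxa4.
In check but a legal move exists → not checkmate.

no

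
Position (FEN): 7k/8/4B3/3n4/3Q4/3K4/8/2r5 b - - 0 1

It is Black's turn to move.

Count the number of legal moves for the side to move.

Black to move; king on h8.
In check: yes, from the white queen on d4.
Legal moves: Kh7, Nf6.
Count: 2.

2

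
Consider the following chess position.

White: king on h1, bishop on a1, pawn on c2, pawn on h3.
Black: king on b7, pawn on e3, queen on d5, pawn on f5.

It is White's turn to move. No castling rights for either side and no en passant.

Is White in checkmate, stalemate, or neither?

neither

White to move; white king on h1.
In check: yes, from the black queen on d5.
King squares — g1: available; g2: attacked by Qd5; h2: available.
Legal moves for White: Kh2, Kg1.
White is in check but has 2 legal moves → neither.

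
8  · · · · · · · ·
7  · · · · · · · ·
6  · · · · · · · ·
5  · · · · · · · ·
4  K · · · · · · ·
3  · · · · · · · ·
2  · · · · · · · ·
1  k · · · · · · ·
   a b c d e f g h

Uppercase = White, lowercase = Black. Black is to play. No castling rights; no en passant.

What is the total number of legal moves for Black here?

3

Black to move; king on a1.
In check: no.
Legal moves: Kb2, Ka2, Kb1.
Count: 3.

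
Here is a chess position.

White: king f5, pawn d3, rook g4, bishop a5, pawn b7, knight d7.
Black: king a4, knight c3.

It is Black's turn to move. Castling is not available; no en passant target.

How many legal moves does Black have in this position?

5

Black to move; king on a4.
In check: yes, from the white rook on g4.
Legal moves: Kb5, Kxa5, Kb3, Ka3, Ne4.
Count: 5.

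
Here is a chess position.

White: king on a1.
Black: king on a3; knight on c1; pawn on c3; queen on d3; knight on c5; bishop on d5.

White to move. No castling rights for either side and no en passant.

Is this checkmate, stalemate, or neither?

White to move; white king on a1.
In check: no.
King squares — b1: attacked by Qd3; a2: attacked by Nc1; b2: attacked by Ka3.
Legal moves for White: none.
Not in check and no legal moves → stalemate.

stalemate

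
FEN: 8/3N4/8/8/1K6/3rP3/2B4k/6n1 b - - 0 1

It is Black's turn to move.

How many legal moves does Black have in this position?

17

Black to move; king on h2.
In check: no.
Legal moves: Rxd7, Rd6, Rd5, Rd4+, Rxe3, Rc3, Rb3+, Ra3, Rd2, Rd1, Kh3, Kg3, Kg2, Kh1, Nh3, Nf3, Ne2.
Count: 17.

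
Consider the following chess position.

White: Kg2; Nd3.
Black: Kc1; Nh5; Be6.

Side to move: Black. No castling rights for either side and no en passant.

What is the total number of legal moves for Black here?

4

Black to move; king on c1.
In check: yes, from the white knight on d3.
Legal moves: Kd2, Kc2, Kd1, Kb1.
Count: 4.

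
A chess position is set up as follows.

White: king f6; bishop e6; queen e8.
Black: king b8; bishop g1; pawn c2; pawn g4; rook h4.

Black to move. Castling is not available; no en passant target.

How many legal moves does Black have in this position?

Black to move; king on b8.
In check: yes, from the white queen on e8.
Legal moves: Kc7, Kb7, Ka7.
Count: 3.

3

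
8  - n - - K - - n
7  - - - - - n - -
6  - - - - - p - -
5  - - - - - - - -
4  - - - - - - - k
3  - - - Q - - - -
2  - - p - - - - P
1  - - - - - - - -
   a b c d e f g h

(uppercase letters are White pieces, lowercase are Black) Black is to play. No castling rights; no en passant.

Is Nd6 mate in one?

After Nd6: white king on e8; in check: yes, from the black knight on d6.
White has 4 legal replies: Kf8, Kd8, Ke7, Qxd6.
In check but a legal move exists → not checkmate.

no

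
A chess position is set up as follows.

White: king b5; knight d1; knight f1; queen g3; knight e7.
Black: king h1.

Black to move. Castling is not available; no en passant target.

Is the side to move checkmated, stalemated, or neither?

stalemate

Black to move; black king on h1.
In check: no.
King squares — g1: attacked by Qg3; g2: attacked by Qg3; h2: attacked by Nf1.
Legal moves for Black: none.
Not in check and no legal moves → stalemate.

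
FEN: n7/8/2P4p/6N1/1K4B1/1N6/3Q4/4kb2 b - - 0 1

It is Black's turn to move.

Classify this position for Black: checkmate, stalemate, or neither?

checkmate

Black to move; black king on e1.
In check: yes, from the white queen on d2.
King squares — d1: attacked by Qd2; f1: own bishop; d2: attacked by Nb3; e2: attacked by Qd2; f2: attacked by Qd2.
Legal moves for Black: none.
In check with no legal moves → checkmate.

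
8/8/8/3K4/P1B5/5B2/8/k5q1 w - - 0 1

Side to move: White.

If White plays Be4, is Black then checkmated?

no

After Be4: black king on a1; in check: no.
Black is not in check, so this cannot be checkmate.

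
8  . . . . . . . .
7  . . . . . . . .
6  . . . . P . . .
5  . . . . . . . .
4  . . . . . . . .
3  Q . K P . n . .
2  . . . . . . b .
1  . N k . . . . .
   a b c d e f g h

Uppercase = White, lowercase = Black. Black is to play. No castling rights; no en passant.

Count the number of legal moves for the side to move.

2

Black to move; king on c1.
In check: yes, from the white queen on a3.
Legal moves: Kd1, Kxb1.
Count: 2.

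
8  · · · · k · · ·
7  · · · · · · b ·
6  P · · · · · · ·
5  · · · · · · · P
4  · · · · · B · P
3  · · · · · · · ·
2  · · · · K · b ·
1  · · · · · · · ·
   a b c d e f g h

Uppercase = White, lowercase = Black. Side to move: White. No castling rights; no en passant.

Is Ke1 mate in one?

no

After Ke1: black king on e8; in check: no.
Black is not in check, so this cannot be checkmate.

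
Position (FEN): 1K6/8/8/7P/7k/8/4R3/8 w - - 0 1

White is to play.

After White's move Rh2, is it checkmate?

After Rh2: black king on h4; in check: yes, from the white rook on h2.
Black has 3 legal replies: Kg5, Kg4, Kg3.
In check but a legal move exists → not checkmate.

no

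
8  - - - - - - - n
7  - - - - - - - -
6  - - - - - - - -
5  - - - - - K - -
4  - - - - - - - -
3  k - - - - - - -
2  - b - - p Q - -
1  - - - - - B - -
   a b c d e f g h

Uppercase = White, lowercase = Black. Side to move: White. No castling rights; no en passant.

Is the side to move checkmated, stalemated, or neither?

neither

White to move; white king on f5.
In check: no.
Legal moves for White include: Ke6, Kg5, Kg4, Kf4, Ke4, Qa7+, Qb6, Qc5+, Qh4, Qf4, Qd4, Qg3+, Qf3+, Qe3+, Qh2, Qg2, Qxe2, Qg1, ... (list truncated; more exist).
White has legal moves and is not in check → neither.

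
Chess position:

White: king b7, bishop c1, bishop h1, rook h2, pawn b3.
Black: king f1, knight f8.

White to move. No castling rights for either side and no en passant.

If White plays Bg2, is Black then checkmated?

After Bg2: black king on f1; in check: yes, from the white bishop on g2.
Black has 4 legal replies: Kf2, Ke2, Kg1, Ke1.
In check but a legal move exists → not checkmate.

no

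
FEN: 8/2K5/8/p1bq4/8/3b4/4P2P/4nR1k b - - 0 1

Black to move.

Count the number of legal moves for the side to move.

3

Black to move; king on h1.
In check: yes, from the white rook on f1.
Legal moves: Kxh2, Kg2, Bg1.
Count: 3.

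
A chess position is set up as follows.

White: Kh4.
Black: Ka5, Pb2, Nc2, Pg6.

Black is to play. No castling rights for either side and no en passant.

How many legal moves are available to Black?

Black to move; king on a5.
In check: no.
Legal moves: Kb6, Ka6, Kb5, Kb4, Ka4, Nd4, Nb4, Ne3, Na3, Ne1, Na1, g5+, b1=Q, b1=R, b1=B, b1=N.
Count: 16.

16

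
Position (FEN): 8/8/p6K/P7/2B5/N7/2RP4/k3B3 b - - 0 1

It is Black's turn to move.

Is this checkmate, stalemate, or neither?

stalemate

Black to move; black king on a1.
In check: no.
King squares — b1: attacked by Na3; a2: attacked by Rc2; b2: attacked by Rc2.
Legal moves for Black: none.
Not in check and no legal moves → stalemate.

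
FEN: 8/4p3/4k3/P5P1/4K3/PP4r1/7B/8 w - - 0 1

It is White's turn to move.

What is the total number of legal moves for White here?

White to move; king on e4.
In check: no.
Legal moves: Kf4, Kd4, Bxg3, Bg1, g6, a6, b4, a4.
Count: 8.

8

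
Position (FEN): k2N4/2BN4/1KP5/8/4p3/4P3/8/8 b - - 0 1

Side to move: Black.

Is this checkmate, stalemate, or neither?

stalemate

Black to move; black king on a8.
In check: no.
King squares — a7: attacked by Kb6; b7: attacked by Kb6; b8: attacked by Bc7.
Legal moves for Black: none.
Not in check and no legal moves → stalemate.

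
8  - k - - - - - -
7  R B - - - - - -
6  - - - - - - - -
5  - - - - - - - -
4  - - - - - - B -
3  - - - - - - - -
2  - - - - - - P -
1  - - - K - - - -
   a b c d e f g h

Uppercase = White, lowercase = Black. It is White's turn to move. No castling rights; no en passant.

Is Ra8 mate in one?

After Ra8: black king on b8; in check: yes, from the white rook on a8.
Black has 2 legal replies: Kc7, Kxb7.
In check but a legal move exists → not checkmate.

no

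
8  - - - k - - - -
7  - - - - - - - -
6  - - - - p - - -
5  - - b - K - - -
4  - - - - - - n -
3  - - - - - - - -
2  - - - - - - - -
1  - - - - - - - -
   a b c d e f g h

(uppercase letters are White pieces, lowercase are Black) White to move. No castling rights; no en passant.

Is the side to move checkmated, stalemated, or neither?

neither

White to move; white king on e5.
In check: yes, from the black knight on g4.
Legal moves for White: Kxe6, Kf4, Ke4.
White is in check but has 3 legal moves → neither.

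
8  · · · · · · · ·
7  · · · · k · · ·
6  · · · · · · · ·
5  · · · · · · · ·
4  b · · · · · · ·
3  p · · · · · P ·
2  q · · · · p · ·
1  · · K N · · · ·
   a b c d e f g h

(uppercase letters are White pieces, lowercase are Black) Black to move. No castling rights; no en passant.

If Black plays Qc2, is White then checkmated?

After Qc2: white king on c1; in check: yes, from the black queen on c2.
King squares — b1: attacked by Qc2; d1: own knight; b2: attacked by Qc2; c2: attacked by Ba4; d2: attacked by Qc2.
White has no legal moves → checkmate.

yes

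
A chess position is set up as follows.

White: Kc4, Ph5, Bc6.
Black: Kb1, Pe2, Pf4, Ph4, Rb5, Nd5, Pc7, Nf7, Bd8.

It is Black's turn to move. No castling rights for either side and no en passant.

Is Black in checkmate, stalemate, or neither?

neither

Black to move; black king on b1.
In check: no.
Legal moves for Black include: Be7, Bf6, Bg5, Nh8, Nh6, Nd6+, Ng5, Ne5+, Ne7, Nf6, Nb6+, Nb4, Ne3+, Nc3, Rb8, Rb7, Rb6, Rc5+, ... (list truncated; more exist).
Black has legal moves and is not in check → neither.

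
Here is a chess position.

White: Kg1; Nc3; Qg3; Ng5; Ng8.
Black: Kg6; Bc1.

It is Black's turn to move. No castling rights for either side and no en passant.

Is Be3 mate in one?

After Be3: white king on g1; in check: yes, from the black bishop on e3.
White has 6 legal replies: Kh2, Kg2, Kh1, Kf1, Qxe3, Qf2.
In check but a legal move exists → not checkmate.

no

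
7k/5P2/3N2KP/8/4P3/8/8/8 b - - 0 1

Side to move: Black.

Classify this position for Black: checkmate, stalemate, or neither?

stalemate

Black to move; black king on h8.
In check: no.
King squares — g7: attacked by Kg6; h7: attacked by Kg6; g8: attacked by Pf7.
Legal moves for Black: none.
Not in check and no legal moves → stalemate.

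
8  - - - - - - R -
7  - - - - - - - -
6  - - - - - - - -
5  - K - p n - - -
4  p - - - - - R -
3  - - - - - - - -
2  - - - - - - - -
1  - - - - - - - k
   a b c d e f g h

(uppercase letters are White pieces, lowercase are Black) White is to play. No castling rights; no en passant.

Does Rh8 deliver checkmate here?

After Rh8: black king on h1; in check: yes, from the white rook on h8.
King squares — g1: attacked by Rg4; g2: attacked by Rg4; h2: attacked by Rh8.
Black has no legal moves → checkmate.

yes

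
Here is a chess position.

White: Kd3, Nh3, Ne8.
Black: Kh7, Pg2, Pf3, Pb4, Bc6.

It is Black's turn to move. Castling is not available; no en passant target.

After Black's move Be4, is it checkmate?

no

After Be4: white king on d3; in check: yes, from the black bishop on e4.
White has 5 legal replies: Kxe4, Kd4, Kc4, Ke3, Kd2.
In check but a legal move exists → not checkmate.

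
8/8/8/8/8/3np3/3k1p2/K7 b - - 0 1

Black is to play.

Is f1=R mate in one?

no

After f1=R: white king on a1; in check: yes, from the black rook on f1.
White has 1 legal reply: Ka2.
In check but a legal move exists → not checkmate.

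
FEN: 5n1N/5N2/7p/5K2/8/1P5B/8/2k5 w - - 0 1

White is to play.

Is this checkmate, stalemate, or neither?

neither

White to move; white king on f5.
In check: no.
Legal moves for White: Ng6, Nd8, Nxh6, Nd6, Ng5, Ne5, Kf6, Ke5, Kg4, Kf4, Ke4, Bg4, Bg2, Bf1, b4.
White has 15 legal moves and is not in check → neither.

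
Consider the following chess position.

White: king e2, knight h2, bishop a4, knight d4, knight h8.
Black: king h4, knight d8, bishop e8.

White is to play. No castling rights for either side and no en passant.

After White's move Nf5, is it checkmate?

no

After Nf5: black king on h4; in check: yes, from the white knight on f5.
Black has 3 legal replies: Kh5, Kg5, Kh3.
In check but a legal move exists → not checkmate.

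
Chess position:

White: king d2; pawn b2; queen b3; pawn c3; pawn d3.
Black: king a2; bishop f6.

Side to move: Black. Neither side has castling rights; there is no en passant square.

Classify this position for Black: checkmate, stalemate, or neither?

Black to move; black king on a2.
In check: yes, from the white queen on b3.
Legal moves for Black: Kxb3, Kb1, Ka1.
Black is in check but has 3 legal moves → neither.

neither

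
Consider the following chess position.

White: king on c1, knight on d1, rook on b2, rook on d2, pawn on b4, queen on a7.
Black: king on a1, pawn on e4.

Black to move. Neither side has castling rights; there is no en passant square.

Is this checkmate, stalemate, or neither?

Black to move; black king on a1.
In check: yes, from the white queen on a7.
King squares — b1: attacked by Kc1; a2: attacked by Rb2; b2: attacked by Kc1.
Legal moves for Black: none.
In check with no legal moves → checkmate.

checkmate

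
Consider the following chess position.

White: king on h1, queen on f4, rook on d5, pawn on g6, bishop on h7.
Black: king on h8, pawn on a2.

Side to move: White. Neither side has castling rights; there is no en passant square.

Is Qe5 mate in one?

yes

After Qe5: black king on h8; in check: yes, from the white queen on e5.
King squares — g7: attacked by Qe5; h7: attacked by Pg6; g8: attacked by Bh7.
Black has no legal moves → checkmate.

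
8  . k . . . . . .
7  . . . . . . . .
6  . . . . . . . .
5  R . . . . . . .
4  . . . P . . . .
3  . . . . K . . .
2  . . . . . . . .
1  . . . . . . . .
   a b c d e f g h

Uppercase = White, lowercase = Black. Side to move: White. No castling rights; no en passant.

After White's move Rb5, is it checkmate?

After Rb5: black king on b8; in check: yes, from the white rook on b5.
Black has 4 legal replies: Kc8, Ka8, Kc7, Ka7.
In check but a legal move exists → not checkmate.

no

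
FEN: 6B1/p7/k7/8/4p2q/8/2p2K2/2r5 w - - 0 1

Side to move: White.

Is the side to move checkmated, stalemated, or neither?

White to move; white king on f2.
In check: yes, from the black queen on h4.
Legal moves for White: Ke3, Kg2, Ke2.
White is in check but has 3 legal moves → neither.

neither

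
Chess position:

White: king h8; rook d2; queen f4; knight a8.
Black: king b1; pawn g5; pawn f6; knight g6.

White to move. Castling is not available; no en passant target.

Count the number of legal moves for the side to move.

White to move; king on h8.
In check: yes, from the black knight on g6.
Legal moves: Kg8, Kh7, Kg7.
Count: 3.

3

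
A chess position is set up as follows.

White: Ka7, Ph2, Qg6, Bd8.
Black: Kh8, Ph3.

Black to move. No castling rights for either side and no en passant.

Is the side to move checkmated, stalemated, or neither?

Black to move; black king on h8.
In check: no.
King squares — g7: attacked by Qg6; h7: attacked by Qg6; g8: attacked by Qg6.
Legal moves for Black: none.
Not in check and no legal moves → stalemate.

stalemate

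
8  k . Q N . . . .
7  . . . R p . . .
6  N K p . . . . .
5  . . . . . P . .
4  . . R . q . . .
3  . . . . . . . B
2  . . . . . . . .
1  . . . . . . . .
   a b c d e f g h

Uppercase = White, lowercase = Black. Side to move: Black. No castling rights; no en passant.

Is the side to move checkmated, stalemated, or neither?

checkmate

Black to move; black king on a8.
In check: yes, from the white queen on c8.
King squares — a7: attacked by Kb6; b7: attacked by Kb6; b8: attacked by Na6.
Legal moves for Black: none.
In check with no legal moves → checkmate.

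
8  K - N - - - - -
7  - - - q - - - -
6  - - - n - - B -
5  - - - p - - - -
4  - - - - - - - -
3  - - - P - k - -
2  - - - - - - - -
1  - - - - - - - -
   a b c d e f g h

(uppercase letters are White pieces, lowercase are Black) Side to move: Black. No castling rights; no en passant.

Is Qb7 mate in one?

After Qb7: white king on a8; in check: yes, from the black queen on b7.
King squares — a7: attacked by Qb7; b7: attacked by Nd6; b8: attacked by Qb7.
White has no legal moves → checkmate.

yes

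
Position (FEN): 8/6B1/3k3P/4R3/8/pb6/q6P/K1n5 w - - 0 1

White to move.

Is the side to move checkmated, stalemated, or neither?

checkmate

White to move; white king on a1.
In check: yes, from the black queen on a2.
King squares — b1: attacked by Qa2; a2: attacked by Nc1; b2: attacked by Qa2.
Legal moves for White: none.
In check with no legal moves → checkmate.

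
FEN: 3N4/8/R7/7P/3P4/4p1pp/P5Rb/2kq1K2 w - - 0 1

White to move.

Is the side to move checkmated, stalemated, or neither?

checkmate

White to move; white king on f1.
In check: yes, from the black queen on d1.
King squares — e1: attacked by Qd1; g1: attacked by Qd1; e2: attacked by Qd1; f2: attacked by Pe3; g2: own rook.
Legal moves for White: none.
In check with no legal moves → checkmate.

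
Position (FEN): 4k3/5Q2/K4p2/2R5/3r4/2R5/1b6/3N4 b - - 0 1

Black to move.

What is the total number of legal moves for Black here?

Black to move; king on e8.
In check: yes, from the white queen on f7.
Legal moves: Kd8, Kxf7.
Count: 2.

2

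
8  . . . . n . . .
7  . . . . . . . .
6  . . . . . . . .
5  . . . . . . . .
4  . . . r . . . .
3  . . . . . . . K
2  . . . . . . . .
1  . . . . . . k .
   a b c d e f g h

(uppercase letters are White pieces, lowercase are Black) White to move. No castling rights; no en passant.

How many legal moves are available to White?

White to move; king on h3.
In check: no.
Legal moves: Kg3.
Count: 1.

1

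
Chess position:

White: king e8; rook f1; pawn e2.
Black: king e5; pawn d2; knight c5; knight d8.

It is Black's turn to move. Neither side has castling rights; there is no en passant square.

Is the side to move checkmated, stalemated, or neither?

neither

Black to move; black king on e5.
In check: no.
Legal moves for Black include: Nf7, Ndb7, Nde6, Nc6, Ke6, Kd6, Kd5, Ke4, Kd4, Nd7, Ncb7, Nce6, Na6, Ne4, Na4, Nd3, Nb3, d1=Q, ... (list truncated; more exist).
Black has legal moves and is not in check → neither.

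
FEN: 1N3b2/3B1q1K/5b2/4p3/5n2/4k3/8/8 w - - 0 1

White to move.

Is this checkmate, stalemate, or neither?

White to move; white king on h7.
In check: yes, from the black queen on f7.
King squares — g6: attacked by Nf4; h6: attacked by Bf8; g7: attacked by Bf6; g8: attacked by Qf7; h8: attacked by Bf6.
Legal moves for White: none.
In check with no legal moves → checkmate.

checkmate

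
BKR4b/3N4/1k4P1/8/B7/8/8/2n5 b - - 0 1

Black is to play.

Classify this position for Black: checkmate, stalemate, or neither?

Black to move; black king on b6.
In check: yes, from the white knight on d7.
King squares — a5: available; b5: attacked by Ba4; c5: attacked by Nd7; a6: available; c6: attacked by Ba4; a7: attacked by Kb8; b7: attacked by Ba8; c7: attacked by Kb8.
Legal moves for Black: Ka6, Ka5.
Black is in check but has 2 legal moves → neither.

neither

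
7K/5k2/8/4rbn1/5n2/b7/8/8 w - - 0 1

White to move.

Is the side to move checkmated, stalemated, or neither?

stalemate

White to move; white king on h8.
In check: no.
King squares — g7: attacked by Kf7; h7: attacked by Bf5; g8: attacked by Kf7.
Legal moves for White: none.
Not in check and no legal moves → stalemate.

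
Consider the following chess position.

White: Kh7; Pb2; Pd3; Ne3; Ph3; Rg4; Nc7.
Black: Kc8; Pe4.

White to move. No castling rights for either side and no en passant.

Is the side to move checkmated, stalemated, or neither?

White to move; white king on h7.
In check: no.
Legal moves for White include: Kh8, Kg8, Kg7, Kh6, Kg6, Ne8, Na8, Ne6, Na6, Ncd5, Nb5, Rg8+, Rg7, Rg6, Rg5, Rh4, Rf4, Rxe4, ... (list truncated; more exist).
White has legal moves and is not in check → neither.

neither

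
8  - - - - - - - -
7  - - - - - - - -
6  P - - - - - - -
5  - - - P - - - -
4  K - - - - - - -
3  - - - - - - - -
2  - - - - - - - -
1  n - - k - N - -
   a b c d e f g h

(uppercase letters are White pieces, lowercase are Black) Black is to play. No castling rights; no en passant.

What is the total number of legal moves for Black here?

Black to move; king on d1.
In check: no.
Legal moves: Ke2, Kc2, Ke1, Kc1, Nb3, Nc2.
Count: 6.

6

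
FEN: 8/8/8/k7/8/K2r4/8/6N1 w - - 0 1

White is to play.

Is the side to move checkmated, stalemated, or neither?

White to move; white king on a3.
In check: yes, from the black rook on d3.
King squares — a2: available; b2: available; b3: attacked by Rd3; a4: attacked by Ka5; b4: attacked by Ka5.
Legal moves for White: Kb2, Ka2.
White is in check but has 2 legal moves → neither.

neither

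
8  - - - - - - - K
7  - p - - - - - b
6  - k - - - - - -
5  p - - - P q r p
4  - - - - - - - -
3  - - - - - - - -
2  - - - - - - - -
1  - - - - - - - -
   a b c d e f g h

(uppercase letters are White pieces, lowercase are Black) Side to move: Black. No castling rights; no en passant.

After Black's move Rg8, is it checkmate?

yes

After Rg8: white king on h8; in check: yes, from the black rook on g8.
King squares — g7: attacked by Rg8; h7: attacked by Qf5; g8: attacked by Bh7.
White has no legal moves → checkmate.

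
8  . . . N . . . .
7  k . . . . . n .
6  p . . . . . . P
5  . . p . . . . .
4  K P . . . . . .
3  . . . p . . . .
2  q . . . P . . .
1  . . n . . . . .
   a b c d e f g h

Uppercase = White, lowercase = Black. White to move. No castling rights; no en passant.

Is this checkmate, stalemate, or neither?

checkmate

White to move; white king on a4.
In check: yes, from the black queen on a2.
King squares — a3: attacked by Qa2; b3: attacked by Nc1; b4: own pawn; a5: attacked by Qa2; b5: attacked by Pa6.
Legal moves for White: none.
In check with no legal moves → checkmate.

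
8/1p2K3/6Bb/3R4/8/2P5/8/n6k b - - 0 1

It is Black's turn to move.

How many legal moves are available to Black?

Black to move; king on h1.
In check: no.
Legal moves: Bf8+, Bg7, Bg5+, Bf4, Be3, Bd2, Bc1, Kh2, Kg2, Kg1, Nb3, Nc2, b6, b5.
Count: 14.

14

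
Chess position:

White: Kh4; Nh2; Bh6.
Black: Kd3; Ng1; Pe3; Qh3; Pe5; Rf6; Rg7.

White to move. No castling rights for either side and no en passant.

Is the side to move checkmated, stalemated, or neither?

checkmate

White to move; white king on h4.
In check: yes, from the black queen on h3.
King squares — g3: attacked by Qh3; h3: attacked by Ng1; g4: attacked by Qh3; g5: attacked by Rg7; h5: attacked by Qh3.
Legal moves for White: none.
In check with no legal moves → checkmate.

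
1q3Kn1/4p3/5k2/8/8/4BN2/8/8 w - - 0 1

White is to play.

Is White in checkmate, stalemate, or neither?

White to move; white king on f8.
In check: yes, from the black queen on b8.
King squares — e7: attacked by Kf6; f7: attacked by Kf6; g7: attacked by Kf6; e8: attacked by Qb8; g8: attacked by Qb8.
Legal moves for White: none.
In check with no legal moves → checkmate.

checkmate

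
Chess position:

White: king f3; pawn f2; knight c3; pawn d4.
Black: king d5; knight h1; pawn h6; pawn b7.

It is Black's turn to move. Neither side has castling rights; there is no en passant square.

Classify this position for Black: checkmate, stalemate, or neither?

neither

Black to move; black king on d5.
In check: yes, from the white knight on c3.
King squares — c4: available; d4: available; e4: attacked by Nc3; c5: attacked by Pd4; e5: attacked by Pd4; c6: available; d6: available; e6: available.
Legal moves for Black: Ke6, Kd6, Kc6, Kxd4, Kc4.
Black is in check but has 5 legal moves → neither.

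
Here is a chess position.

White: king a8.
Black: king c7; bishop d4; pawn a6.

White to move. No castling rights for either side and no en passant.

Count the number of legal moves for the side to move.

0

White to move; king on a8.
In check: no.
Legal moves: none.
Count: 0.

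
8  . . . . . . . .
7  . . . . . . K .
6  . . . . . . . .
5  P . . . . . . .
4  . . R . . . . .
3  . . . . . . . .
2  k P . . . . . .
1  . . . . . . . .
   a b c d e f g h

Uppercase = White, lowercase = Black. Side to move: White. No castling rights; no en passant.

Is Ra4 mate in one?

After Ra4: black king on a2; in check: yes, from the white rook on a4.
Black has 3 legal replies: Kb3, Kxb2, Kb1.
In check but a legal move exists → not checkmate.

no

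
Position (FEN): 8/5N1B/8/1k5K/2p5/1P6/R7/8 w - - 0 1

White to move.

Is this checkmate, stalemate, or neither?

neither

White to move; white king on h5.
In check: no.
Legal moves for White include: Bg8, Bg6, Bf5, Be4, Bd3, Bc2, Bb1, Nh8, Nd8, Nh6, Nd6+, Ng5, Ne5, Kh6, Kg6, Kg5, Kh4, Kg4, ... (list truncated; more exist).
White has legal moves and is not in check → neither.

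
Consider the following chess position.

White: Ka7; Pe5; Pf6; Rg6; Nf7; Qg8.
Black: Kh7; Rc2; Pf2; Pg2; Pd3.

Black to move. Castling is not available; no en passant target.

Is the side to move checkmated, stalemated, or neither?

checkmate

Black to move; black king on h7.
In check: yes, from the white queen on g8.
King squares — g6: attacked by Qg8; h6: attacked by Rg6; g7: attacked by Pf6; g8: attacked by Rg6; h8: attacked by Nf7.
Legal moves for Black: none.
In check with no legal moves → checkmate.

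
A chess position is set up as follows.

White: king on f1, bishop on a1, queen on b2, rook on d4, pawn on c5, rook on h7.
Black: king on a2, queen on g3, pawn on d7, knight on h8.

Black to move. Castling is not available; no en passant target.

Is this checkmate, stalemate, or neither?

checkmate

Black to move; black king on a2.
In check: yes, from the white queen on b2.
King squares — a1: attacked by Qb2; b1: attacked by Qb2; b2: attacked by Ba1; a3: attacked by Qb2; b3: attacked by Qb2.
Legal moves for Black: none.
In check with no legal moves → checkmate.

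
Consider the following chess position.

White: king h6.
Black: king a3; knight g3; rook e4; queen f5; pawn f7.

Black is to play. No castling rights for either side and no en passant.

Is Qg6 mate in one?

After Qg6: white king on h6; in check: yes, from the black queen on g6.
King squares — g5: attacked by Qg6; h5: attacked by Ng3; g6: attacked by Pf7; g7: attacked by Qg6; h7: attacked by Qg6.
White has no legal moves → checkmate.

yes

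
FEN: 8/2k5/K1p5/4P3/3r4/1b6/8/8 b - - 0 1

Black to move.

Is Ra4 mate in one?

yes

After Ra4: white king on a6; in check: yes, from the black rook on a4.
King squares — a5: attacked by Ra4; b5: attacked by Pc6; b6: attacked by Kc7; a7: attacked by Ra4; b7: attacked by Kc7.
White has no legal moves → checkmate.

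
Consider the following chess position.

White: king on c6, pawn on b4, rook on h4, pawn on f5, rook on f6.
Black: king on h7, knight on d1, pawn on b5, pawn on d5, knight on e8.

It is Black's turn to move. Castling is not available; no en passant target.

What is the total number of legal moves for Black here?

Black to move; king on h7.
In check: yes, from the white rook on h4.
Legal moves: Kg8, Kg7.
Count: 2.

2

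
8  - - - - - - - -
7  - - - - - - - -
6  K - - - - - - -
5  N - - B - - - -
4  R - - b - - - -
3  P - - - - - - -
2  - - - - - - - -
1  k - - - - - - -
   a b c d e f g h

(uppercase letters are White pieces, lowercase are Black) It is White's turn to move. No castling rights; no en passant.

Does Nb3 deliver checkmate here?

After Nb3: black king on a1; in check: yes, from the white knight on b3.
Black has 3 legal replies: Kb2, Ka2, Kb1.
In check but a legal move exists → not checkmate.

no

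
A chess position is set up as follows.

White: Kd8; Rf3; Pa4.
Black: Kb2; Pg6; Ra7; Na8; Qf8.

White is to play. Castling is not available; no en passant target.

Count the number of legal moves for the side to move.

White to move; king on d8.
In check: yes, from the black queen on f8.
Legal moves: Rxf8.
Count: 1.

1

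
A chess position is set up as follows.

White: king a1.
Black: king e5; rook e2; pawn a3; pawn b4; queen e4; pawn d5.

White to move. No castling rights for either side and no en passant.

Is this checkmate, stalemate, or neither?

stalemate

White to move; white king on a1.
In check: no.
King squares — b1: attacked by Qe4; a2: attacked by Re2; b2: attacked by Re2.
Legal moves for White: none.
Not in check and no legal moves → stalemate.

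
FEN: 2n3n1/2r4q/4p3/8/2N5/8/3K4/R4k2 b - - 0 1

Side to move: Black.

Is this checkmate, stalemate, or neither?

neither

Black to move; black king on f1.
In check: yes, from the white rook on a1.
King squares — e1: attacked by Ra1; g1: attacked by Ra1; e2: attacked by Kd2; f2: available; g2: available.
Legal moves for Black: Kg2, Kf2, Qb1.
Black is in check but has 3 legal moves → neither.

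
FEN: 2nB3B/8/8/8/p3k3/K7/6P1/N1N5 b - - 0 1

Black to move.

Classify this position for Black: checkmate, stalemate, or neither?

Black to move; black king on e4.
In check: no.
Legal moves for Black: Ne7, Na7, Nd6, Nb6, Kf5, Kd5, Kf4, Ke3.
Black has 8 legal moves and is not in check → neither.

neither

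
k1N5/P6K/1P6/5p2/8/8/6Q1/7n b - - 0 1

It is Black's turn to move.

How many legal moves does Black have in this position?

0

Black to move; king on a8.
In check: yes, from the white queen on g2.
Legal moves: none.
Count: 0.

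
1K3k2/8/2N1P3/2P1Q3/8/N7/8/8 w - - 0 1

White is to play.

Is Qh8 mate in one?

yes

After Qh8: black king on f8; in check: yes, from the white queen on h8.
King squares — e7: attacked by Nc6; f7: attacked by Pe6; g7: attacked by Qh8; e8: attacked by Qh8; g8: attacked by Qh8.
Black has no legal moves → checkmate.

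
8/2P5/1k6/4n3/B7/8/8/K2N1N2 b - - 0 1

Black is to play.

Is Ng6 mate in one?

After Ng6: white king on a1; in check: no.
White is not in check, so this cannot be checkmate.

no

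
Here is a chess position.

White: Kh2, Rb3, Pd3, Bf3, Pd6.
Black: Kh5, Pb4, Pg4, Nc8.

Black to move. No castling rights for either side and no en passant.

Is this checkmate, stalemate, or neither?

Black to move; black king on h5.
In check: no.
Legal moves for Black: Ne7, Na7, Nxd6, Nb6, Kh6, Kg6, Kg5, Kh4, gxf3.
Black has 9 legal moves and is not in check → neither.

neither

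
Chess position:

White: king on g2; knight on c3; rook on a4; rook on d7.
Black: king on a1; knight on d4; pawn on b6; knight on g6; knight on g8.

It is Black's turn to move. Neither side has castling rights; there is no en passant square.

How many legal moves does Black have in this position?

Black to move; king on a1.
In check: yes, from the white rook on a4.
Legal moves: Kb2.
Count: 1.

1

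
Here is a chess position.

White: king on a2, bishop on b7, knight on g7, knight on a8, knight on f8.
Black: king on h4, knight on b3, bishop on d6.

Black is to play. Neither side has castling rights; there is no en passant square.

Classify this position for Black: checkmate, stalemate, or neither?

Black to move; black king on h4.
In check: no.
Legal moves for Black include: Bxf8, Bb8, Be7, Bc7, Be5, Bc5, Bf4, Bb4, Bg3, Ba3, Bh2, Kg5, Kg4, Kh3, Kg3, Nc5, Na5, Nd4, ... (list truncated; more exist).
Black has legal moves and is not in check → neither.

neither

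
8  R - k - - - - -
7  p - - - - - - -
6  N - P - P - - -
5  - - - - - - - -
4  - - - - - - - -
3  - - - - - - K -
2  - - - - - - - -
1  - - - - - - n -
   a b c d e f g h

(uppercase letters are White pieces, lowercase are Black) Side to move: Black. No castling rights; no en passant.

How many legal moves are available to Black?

0

Black to move; king on c8.
In check: yes, from the white rook on a8.
Legal moves: none.
Count: 0.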